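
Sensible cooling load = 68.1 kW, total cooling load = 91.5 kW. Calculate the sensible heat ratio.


SHR = Q_sensible / Q_total
SHR = 68.1 / 91.5
SHR = 0.744

0.744


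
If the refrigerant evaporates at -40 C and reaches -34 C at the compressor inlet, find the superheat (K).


Superheat = T_suction - T_evap
Superheat = -34 - (-40)
Superheat = 6 K

6


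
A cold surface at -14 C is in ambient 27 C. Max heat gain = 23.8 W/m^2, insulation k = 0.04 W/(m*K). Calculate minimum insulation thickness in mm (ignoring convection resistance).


dT = 27 - (-14) = 41 K
thickness = k * dT / q_max * 1000
thickness = 0.04 * 41 / 23.8 * 1000
thickness = 68.9 mm

68.9


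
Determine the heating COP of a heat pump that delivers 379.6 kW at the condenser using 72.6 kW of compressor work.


COP_hp = Q_cond / W
COP_hp = 379.6 / 72.6
COP_hp = 5.229

5.229


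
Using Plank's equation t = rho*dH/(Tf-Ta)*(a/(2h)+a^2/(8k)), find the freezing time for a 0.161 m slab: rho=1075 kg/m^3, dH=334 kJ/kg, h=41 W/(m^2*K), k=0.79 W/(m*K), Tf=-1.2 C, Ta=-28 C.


dT = -1.2 - (-28) = 26.8 K
term1 = a/(2h) = 0.161/(2*41) = 0.001963414634
term2 = a^2/(8k) = 0.161^2/(8*0.79) = 0.004101424051
t = rho*dH*1000/dT * (term1 + term2)
t = 1075*334*1000/26.8 * (0.001963414634 + 0.004101424051)
t = 81253 s

81253


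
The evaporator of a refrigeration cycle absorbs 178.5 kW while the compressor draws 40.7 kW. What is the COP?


COP = Q_evap / W
COP = 178.5 / 40.7
COP = 4.386

4.386


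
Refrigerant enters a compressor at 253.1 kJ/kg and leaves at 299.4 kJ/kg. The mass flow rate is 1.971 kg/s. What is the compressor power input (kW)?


dh = 299.4 - 253.1 = 46.3 kJ/kg
W = m_dot * dh = 1.971 * 46.3 = 91.26 kW

91.26


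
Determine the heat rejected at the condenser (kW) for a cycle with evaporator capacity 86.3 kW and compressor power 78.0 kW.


Q_cond = Q_evap + W
Q_cond = 86.3 + 78.0
Q_cond = 164.3 kW

164.3


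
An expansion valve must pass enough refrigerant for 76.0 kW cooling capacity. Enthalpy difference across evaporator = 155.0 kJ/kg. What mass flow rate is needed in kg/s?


m_dot = Q / dh
m_dot = 76.0 / 155.0
m_dot = 0.4903 kg/s

0.4903


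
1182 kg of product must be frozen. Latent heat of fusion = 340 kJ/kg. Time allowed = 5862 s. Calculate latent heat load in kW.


Q_lat = m * h_fg / t
Q_lat = 1182 * 340 / 5862
Q_lat = 68.56 kW

68.56


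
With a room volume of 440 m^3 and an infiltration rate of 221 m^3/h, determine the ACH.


ACH = flow / volume
ACH = 221 / 440
ACH = 0.502

0.502


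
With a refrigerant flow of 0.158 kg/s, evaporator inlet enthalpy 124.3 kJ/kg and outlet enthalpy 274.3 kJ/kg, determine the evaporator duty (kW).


dh = 274.3 - 124.3 = 150.0 kJ/kg
Q_evap = m_dot * dh = 0.158 * 150.0
Q_evap = 23.7 kW

23.7


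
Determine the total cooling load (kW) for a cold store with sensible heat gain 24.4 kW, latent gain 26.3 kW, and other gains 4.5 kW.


Q_total = Q_s + Q_l + Q_misc
Q_total = 24.4 + 26.3 + 4.5
Q_total = 55.2 kW

55.2


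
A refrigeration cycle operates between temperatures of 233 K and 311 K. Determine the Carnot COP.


dT = 311 - 233 = 78 K
COP_carnot = T_cold / dT = 233 / 78
COP_carnot = 2.987

2.987


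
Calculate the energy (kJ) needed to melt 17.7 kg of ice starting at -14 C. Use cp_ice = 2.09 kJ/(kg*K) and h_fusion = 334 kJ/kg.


Sensible heat = cp * dT = 2.09 * 14 = 29.26 kJ/kg
Total per kg = 29.26 + 334 = 363.26 kJ/kg
Q = m * total = 17.7 * 363.26
Q = 6429.7 kJ

6429.7


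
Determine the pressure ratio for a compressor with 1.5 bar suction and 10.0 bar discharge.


PR = P_high / P_low
PR = 10.0 / 1.5
PR = 6.667

6.667


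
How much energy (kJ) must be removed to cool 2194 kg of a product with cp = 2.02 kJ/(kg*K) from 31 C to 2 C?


dT = 31 - (2) = 29 K
Q = m * cp * dT = 2194 * 2.02 * 29
Q = 128525 kJ

128525


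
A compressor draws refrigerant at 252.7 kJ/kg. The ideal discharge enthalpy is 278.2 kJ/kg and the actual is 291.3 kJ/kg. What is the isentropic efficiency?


dh_ideal = 278.2 - 252.7 = 25.5 kJ/kg
dh_actual = 291.3 - 252.7 = 38.6 kJ/kg
eta_s = dh_ideal / dh_actual = 25.5 / 38.6
eta_s = 0.6606

0.6606


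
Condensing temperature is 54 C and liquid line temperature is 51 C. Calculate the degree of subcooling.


Subcooling = T_cond - T_liquid
Subcooling = 54 - 51
Subcooling = 3 K

3


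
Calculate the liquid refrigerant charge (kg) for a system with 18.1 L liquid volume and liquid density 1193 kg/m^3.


Charge = V * rho / 1000
Charge = 18.1 * 1193 / 1000
Charge = 21.59 kg

21.59


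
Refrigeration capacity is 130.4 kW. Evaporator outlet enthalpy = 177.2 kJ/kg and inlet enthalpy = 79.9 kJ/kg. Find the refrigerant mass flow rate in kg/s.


dh = 177.2 - 79.9 = 97.3 kJ/kg
m_dot = Q / dh = 130.4 / 97.3 = 1.3402 kg/s

1.3402


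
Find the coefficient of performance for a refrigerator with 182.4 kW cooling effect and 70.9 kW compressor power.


COP = Q_evap / W
COP = 182.4 / 70.9
COP = 2.573

2.573


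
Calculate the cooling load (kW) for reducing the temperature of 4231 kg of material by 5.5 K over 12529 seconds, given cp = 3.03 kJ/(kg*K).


Q = m * cp * dT / t
Q = 4231 * 3.03 * 5.5 / 12529
Q = 5.628 kW

5.628


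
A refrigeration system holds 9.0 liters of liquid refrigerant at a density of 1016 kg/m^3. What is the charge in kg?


Charge = V * rho / 1000
Charge = 9.0 * 1016 / 1000
Charge = 9.14 kg

9.14


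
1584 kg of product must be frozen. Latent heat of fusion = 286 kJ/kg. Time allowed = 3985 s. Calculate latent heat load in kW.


Q_lat = m * h_fg / t
Q_lat = 1584 * 286 / 3985
Q_lat = 113.68 kW

113.68


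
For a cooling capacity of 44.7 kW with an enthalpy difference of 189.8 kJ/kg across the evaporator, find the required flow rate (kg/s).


m_dot = Q / dh
m_dot = 44.7 / 189.8
m_dot = 0.2355 kg/s

0.2355


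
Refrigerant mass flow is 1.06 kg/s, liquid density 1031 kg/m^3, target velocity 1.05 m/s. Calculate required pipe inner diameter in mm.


A = m_dot / (rho * v) = 1.06 / (1031 * 1.05) = 0.0009791695534 m^2
d = sqrt(4*A/pi) * 1000
d = 35.3 mm

35.3


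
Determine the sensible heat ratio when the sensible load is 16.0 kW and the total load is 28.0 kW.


SHR = Q_sensible / Q_total
SHR = 16.0 / 28.0
SHR = 0.571

0.571


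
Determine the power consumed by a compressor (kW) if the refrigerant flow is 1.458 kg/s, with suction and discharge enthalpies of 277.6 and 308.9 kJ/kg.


dh = 308.9 - 277.6 = 31.3 kJ/kg
W = m_dot * dh = 1.458 * 31.3 = 45.64 kW

45.64


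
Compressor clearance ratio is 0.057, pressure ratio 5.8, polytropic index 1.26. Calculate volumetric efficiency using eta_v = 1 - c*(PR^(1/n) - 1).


PR^(1/n) = 5.8^(1/1.26) = 4.03548031
eta_v = 1 - 0.057 * (4.03548031 - 1)
eta_v = 0.827

0.827


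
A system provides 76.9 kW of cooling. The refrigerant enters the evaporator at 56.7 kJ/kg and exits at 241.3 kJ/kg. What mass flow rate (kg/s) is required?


dh = 241.3 - 56.7 = 184.6 kJ/kg
m_dot = Q / dh = 76.9 / 184.6 = 0.4166 kg/s

0.4166


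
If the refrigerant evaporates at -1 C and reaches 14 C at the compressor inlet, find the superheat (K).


Superheat = T_suction - T_evap
Superheat = 14 - (-1)
Superheat = 15 K

15


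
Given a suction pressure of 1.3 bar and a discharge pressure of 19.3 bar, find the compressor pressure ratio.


PR = P_high / P_low
PR = 19.3 / 1.3
PR = 14.846

14.846


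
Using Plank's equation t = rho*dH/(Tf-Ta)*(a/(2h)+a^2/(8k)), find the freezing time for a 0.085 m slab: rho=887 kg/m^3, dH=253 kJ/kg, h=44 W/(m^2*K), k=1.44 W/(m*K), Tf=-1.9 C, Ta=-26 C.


dT = -1.9 - (-26) = 24.1 K
term1 = a/(2h) = 0.085/(2*44) = 0.0009659090909
term2 = a^2/(8k) = 0.085^2/(8*1.44) = 0.0006271701389
t = rho*dH*1000/dT * (term1 + term2)
t = 887*253*1000/24.1 * (0.0009659090909 + 0.0006271701389)
t = 14834 s

14834


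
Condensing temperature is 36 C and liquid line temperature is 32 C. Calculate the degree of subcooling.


Subcooling = T_cond - T_liquid
Subcooling = 36 - 32
Subcooling = 4 K

4


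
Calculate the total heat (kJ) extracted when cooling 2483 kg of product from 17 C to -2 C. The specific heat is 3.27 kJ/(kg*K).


dT = 17 - (-2) = 19 K
Q = m * cp * dT = 2483 * 3.27 * 19
Q = 154269 kJ

154269


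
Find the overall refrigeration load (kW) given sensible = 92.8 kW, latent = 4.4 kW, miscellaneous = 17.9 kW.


Q_total = Q_s + Q_l + Q_misc
Q_total = 92.8 + 4.4 + 17.9
Q_total = 115.1 kW

115.1


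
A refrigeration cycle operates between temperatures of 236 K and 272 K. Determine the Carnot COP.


dT = 272 - 236 = 36 K
COP_carnot = T_cold / dT = 236 / 36
COP_carnot = 6.556

6.556


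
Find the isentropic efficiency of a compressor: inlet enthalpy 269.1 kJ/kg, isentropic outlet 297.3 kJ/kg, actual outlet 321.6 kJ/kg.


dh_ideal = 297.3 - 269.1 = 28.2 kJ/kg
dh_actual = 321.6 - 269.1 = 52.5 kJ/kg
eta_s = dh_ideal / dh_actual = 28.2 / 52.5
eta_s = 0.5371

0.5371


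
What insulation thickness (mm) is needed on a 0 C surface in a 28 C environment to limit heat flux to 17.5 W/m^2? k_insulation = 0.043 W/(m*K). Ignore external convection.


dT = 28 - (0) = 28 K
thickness = k * dT / q_max * 1000
thickness = 0.043 * 28 / 17.5 * 1000
thickness = 68.8 mm

68.8


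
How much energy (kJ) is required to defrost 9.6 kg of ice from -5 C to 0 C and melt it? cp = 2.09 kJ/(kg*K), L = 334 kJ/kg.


Sensible heat = cp * dT = 2.09 * 5 = 10.45 kJ/kg
Total per kg = 10.45 + 334 = 344.45 kJ/kg
Q = m * total = 9.6 * 344.45
Q = 3306.7 kJ

3306.7


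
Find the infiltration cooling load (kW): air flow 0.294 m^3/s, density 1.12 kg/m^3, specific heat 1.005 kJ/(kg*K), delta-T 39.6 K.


Q = V_dot * rho * cp * dT
Q = 0.294 * 1.12 * 1.005 * 39.6
Q = 13.105 kW

13.105


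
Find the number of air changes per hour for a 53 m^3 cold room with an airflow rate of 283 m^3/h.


ACH = flow / volume
ACH = 283 / 53
ACH = 5.34

5.34


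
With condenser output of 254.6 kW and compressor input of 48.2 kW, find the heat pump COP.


COP_hp = Q_cond / W
COP_hp = 254.6 / 48.2
COP_hp = 5.282

5.282


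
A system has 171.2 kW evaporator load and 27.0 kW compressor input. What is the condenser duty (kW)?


Q_cond = Q_evap + W
Q_cond = 171.2 + 27.0
Q_cond = 198.2 kW

198.2


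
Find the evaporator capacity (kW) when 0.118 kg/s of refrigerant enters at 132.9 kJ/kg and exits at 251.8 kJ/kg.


dh = 251.8 - 132.9 = 118.9 kJ/kg
Q_evap = m_dot * dh = 0.118 * 118.9
Q_evap = 14.03 kW

14.03


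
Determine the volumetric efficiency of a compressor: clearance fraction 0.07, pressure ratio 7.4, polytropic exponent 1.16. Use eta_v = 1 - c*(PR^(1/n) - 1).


PR^(1/n) = 7.4^(1/1.16) = 5.61484393
eta_v = 1 - 0.07 * (5.61484393 - 1)
eta_v = 0.677

0.677


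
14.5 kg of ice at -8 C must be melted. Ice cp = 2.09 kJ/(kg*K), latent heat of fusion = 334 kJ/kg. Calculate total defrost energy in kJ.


Sensible heat = cp * dT = 2.09 * 8 = 16.72 kJ/kg
Total per kg = 16.72 + 334 = 350.72 kJ/kg
Q = m * total = 14.5 * 350.72
Q = 5085.4 kJ

5085.4


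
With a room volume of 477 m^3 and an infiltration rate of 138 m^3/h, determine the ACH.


ACH = flow / volume
ACH = 138 / 477
ACH = 0.289

0.289


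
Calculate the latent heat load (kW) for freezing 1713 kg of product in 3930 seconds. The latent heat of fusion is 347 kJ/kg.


Q_lat = m * h_fg / t
Q_lat = 1713 * 347 / 3930
Q_lat = 151.25 kW

151.25


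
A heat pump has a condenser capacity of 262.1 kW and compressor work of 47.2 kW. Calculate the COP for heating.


COP_hp = Q_cond / W
COP_hp = 262.1 / 47.2
COP_hp = 5.553

5.553


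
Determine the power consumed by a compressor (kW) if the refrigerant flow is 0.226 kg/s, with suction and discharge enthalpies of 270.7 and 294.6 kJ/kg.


dh = 294.6 - 270.7 = 23.9 kJ/kg
W = m_dot * dh = 0.226 * 23.9 = 5.4 kW

5.4


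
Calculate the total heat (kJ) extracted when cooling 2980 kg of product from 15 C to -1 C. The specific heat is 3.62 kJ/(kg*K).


dT = 15 - (-1) = 16 K
Q = m * cp * dT = 2980 * 3.62 * 16
Q = 172602 kJ

172602


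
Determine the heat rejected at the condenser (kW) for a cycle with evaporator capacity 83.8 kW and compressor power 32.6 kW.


Q_cond = Q_evap + W
Q_cond = 83.8 + 32.6
Q_cond = 116.4 kW

116.4


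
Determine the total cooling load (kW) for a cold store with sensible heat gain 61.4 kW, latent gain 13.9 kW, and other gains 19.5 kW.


Q_total = Q_s + Q_l + Q_misc
Q_total = 61.4 + 13.9 + 19.5
Q_total = 94.8 kW

94.8


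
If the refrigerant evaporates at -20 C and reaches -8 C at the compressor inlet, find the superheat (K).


Superheat = T_suction - T_evap
Superheat = -8 - (-20)
Superheat = 12 K

12


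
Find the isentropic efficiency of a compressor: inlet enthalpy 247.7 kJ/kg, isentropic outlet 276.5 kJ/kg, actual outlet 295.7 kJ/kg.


dh_ideal = 276.5 - 247.7 = 28.8 kJ/kg
dh_actual = 295.7 - 247.7 = 48.0 kJ/kg
eta_s = dh_ideal / dh_actual = 28.8 / 48.0
eta_s = 0.6

0.6


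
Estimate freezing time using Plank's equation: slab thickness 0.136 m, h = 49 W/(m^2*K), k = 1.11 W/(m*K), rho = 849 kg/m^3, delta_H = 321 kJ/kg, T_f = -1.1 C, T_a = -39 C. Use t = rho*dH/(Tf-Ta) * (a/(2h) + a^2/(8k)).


dT = -1.1 - (-39) = 37.9 K
term1 = a/(2h) = 0.136/(2*49) = 0.001387755102
term2 = a^2/(8k) = 0.136^2/(8*1.11) = 0.002082882883
t = rho*dH*1000/dT * (term1 + term2)
t = 849*321*1000/37.9 * (0.001387755102 + 0.002082882883)
t = 24956 s

24956


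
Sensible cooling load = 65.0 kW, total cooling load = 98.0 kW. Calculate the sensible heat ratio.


SHR = Q_sensible / Q_total
SHR = 65.0 / 98.0
SHR = 0.663

0.663


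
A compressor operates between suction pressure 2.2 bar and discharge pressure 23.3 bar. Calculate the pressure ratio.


PR = P_high / P_low
PR = 23.3 / 2.2
PR = 10.591

10.591


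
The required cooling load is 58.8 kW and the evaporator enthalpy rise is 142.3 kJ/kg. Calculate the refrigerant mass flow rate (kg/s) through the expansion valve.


m_dot = Q / dh
m_dot = 58.8 / 142.3
m_dot = 0.4132 kg/s

0.4132


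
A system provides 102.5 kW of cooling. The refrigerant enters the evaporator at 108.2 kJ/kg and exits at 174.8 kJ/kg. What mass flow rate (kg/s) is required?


dh = 174.8 - 108.2 = 66.6 kJ/kg
m_dot = Q / dh = 102.5 / 66.6 = 1.539 kg/s

1.539


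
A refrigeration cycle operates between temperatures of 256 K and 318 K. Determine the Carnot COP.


dT = 318 - 256 = 62 K
COP_carnot = T_cold / dT = 256 / 62
COP_carnot = 4.129

4.129


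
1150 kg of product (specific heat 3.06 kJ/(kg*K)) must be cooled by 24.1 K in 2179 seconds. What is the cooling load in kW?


Q = m * cp * dT / t
Q = 1150 * 3.06 * 24.1 / 2179
Q = 38.921 kW

38.921


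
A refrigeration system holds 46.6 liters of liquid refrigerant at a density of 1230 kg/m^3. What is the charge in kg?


Charge = V * rho / 1000
Charge = 46.6 * 1230 / 1000
Charge = 57.32 kg

57.32


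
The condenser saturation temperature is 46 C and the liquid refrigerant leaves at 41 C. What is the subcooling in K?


Subcooling = T_cond - T_liquid
Subcooling = 46 - 41
Subcooling = 5 K

5


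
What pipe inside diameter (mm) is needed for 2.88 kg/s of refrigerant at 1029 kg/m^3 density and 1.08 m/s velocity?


A = m_dot / (rho * v) = 2.88 / (1029 * 1.08) = 0.002591512796 m^2
d = sqrt(4*A/pi) * 1000
d = 57.4 mm

57.4


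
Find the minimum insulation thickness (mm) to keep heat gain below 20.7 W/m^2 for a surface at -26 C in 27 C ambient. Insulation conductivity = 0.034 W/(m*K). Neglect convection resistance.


dT = 27 - (-26) = 53 K
thickness = k * dT / q_max * 1000
thickness = 0.034 * 53 / 20.7 * 1000
thickness = 87.1 mm

87.1


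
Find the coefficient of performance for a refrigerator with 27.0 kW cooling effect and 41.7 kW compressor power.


COP = Q_evap / W
COP = 27.0 / 41.7
COP = 0.647

0.647


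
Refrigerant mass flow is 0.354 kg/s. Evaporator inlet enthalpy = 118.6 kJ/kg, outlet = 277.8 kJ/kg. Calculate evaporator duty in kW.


dh = 277.8 - 118.6 = 159.2 kJ/kg
Q_evap = m_dot * dh = 0.354 * 159.2
Q_evap = 56.36 kW

56.36


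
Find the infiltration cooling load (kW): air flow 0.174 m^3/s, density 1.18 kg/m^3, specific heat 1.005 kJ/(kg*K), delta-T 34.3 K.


Q = V_dot * rho * cp * dT
Q = 0.174 * 1.18 * 1.005 * 34.3
Q = 7.078 kW

7.078


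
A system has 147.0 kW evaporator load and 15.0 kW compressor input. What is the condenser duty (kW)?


Q_cond = Q_evap + W
Q_cond = 147.0 + 15.0
Q_cond = 162.0 kW

162.0


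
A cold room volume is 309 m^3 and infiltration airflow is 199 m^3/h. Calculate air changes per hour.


ACH = flow / volume
ACH = 199 / 309
ACH = 0.644

0.644


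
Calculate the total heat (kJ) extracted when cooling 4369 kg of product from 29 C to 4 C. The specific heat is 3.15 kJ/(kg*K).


dT = 29 - (4) = 25 K
Q = m * cp * dT = 4369 * 3.15 * 25
Q = 344059 kJ

344059


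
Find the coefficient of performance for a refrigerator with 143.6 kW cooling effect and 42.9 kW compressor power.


COP = Q_evap / W
COP = 143.6 / 42.9
COP = 3.347

3.347


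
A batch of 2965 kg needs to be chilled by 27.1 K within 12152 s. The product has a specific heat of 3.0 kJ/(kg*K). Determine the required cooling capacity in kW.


Q = m * cp * dT / t
Q = 2965 * 3.0 * 27.1 / 12152
Q = 19.837 kW

19.837


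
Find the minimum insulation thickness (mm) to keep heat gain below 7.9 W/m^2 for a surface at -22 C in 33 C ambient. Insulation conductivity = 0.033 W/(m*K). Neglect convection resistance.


dT = 33 - (-22) = 55 K
thickness = k * dT / q_max * 1000
thickness = 0.033 * 55 / 7.9 * 1000
thickness = 229.7 mm

229.7


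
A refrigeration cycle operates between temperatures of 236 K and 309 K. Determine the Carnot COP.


dT = 309 - 236 = 73 K
COP_carnot = T_cold / dT = 236 / 73
COP_carnot = 3.233

3.233


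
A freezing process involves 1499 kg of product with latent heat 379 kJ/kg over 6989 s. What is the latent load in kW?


Q_lat = m * h_fg / t
Q_lat = 1499 * 379 / 6989
Q_lat = 81.29 kW

81.29


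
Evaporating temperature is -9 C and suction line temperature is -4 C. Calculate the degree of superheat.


Superheat = T_suction - T_evap
Superheat = -4 - (-9)
Superheat = 5 K

5


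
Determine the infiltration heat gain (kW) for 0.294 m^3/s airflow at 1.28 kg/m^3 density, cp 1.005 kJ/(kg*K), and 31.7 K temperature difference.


Q = V_dot * rho * cp * dT
Q = 0.294 * 1.28 * 1.005 * 31.7
Q = 11.989 kW

11.989


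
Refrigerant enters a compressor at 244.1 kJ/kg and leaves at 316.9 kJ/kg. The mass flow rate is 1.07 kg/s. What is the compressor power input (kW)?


dh = 316.9 - 244.1 = 72.8 kJ/kg
W = m_dot * dh = 1.07 * 72.8 = 77.9 kW

77.9


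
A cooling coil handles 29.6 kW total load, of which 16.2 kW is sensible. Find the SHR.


SHR = Q_sensible / Q_total
SHR = 16.2 / 29.6
SHR = 0.547

0.547


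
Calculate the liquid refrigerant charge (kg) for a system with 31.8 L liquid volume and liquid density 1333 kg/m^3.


Charge = V * rho / 1000
Charge = 31.8 * 1333 / 1000
Charge = 42.39 kg

42.39


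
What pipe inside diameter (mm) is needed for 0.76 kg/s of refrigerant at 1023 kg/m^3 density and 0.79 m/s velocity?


A = m_dot / (rho * v) = 0.76 / (1023 * 0.79) = 0.0009403962038 m^2
d = sqrt(4*A/pi) * 1000
d = 34.6 mm

34.6


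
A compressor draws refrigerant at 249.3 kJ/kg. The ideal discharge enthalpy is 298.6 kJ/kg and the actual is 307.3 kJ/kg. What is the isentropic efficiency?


dh_ideal = 298.6 - 249.3 = 49.3 kJ/kg
dh_actual = 307.3 - 249.3 = 58.0 kJ/kg
eta_s = dh_ideal / dh_actual = 49.3 / 58.0
eta_s = 0.85

0.85


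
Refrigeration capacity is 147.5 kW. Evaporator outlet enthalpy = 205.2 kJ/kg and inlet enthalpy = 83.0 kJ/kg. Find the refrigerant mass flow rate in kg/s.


dh = 205.2 - 83.0 = 122.2 kJ/kg
m_dot = Q / dh = 147.5 / 122.2 = 1.207 kg/s

1.207


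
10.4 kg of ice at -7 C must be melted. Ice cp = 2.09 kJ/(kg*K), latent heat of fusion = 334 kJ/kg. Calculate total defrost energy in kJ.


Sensible heat = cp * dT = 2.09 * 7 = 14.63 kJ/kg
Total per kg = 14.63 + 334 = 348.63 kJ/kg
Q = m * total = 10.4 * 348.63
Q = 3625.8 kJ

3625.8


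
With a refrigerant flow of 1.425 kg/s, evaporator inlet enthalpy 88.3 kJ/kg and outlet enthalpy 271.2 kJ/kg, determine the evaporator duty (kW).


dh = 271.2 - 88.3 = 182.9 kJ/kg
Q_evap = m_dot * dh = 1.425 * 182.9
Q_evap = 260.63 kW

260.63


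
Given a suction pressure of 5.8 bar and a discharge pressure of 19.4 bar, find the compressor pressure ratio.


PR = P_high / P_low
PR = 19.4 / 5.8
PR = 3.345

3.345


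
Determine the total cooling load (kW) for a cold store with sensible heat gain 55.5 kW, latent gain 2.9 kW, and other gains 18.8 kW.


Q_total = Q_s + Q_l + Q_misc
Q_total = 55.5 + 2.9 + 18.8
Q_total = 77.2 kW

77.2


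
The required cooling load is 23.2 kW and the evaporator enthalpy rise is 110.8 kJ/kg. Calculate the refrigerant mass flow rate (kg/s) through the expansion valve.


m_dot = Q / dh
m_dot = 23.2 / 110.8
m_dot = 0.2094 kg/s

0.2094


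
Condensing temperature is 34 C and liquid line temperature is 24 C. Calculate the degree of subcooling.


Subcooling = T_cond - T_liquid
Subcooling = 34 - 24
Subcooling = 10 K

10


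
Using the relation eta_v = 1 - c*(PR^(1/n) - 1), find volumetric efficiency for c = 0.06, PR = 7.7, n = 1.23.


PR^(1/n) = 7.7^(1/1.23) = 5.25683283
eta_v = 1 - 0.06 * (5.25683283 - 1)
eta_v = 0.7446

0.7446


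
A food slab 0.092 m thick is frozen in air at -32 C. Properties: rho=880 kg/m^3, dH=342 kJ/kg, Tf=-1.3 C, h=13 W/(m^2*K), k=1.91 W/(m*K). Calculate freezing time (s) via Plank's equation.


dT = -1.3 - (-32) = 30.7 K
term1 = a/(2h) = 0.092/(2*13) = 0.003538461538
term2 = a^2/(8k) = 0.092^2/(8*1.91) = 0.0005539267016
t = rho*dH*1000/dT * (term1 + term2)
t = 880*342*1000/30.7 * (0.003538461538 + 0.0005539267016)
t = 40119 s

40119


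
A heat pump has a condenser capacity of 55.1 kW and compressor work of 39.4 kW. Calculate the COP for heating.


COP_hp = Q_cond / W
COP_hp = 55.1 / 39.4
COP_hp = 1.398

1.398


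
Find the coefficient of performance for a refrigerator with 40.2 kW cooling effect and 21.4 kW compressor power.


COP = Q_evap / W
COP = 40.2 / 21.4
COP = 1.879

1.879


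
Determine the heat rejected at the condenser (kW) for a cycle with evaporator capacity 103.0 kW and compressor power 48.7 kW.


Q_cond = Q_evap + W
Q_cond = 103.0 + 48.7
Q_cond = 151.7 kW

151.7


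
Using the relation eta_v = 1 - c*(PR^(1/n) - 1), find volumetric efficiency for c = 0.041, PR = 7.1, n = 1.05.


PR^(1/n) = 7.1^(1/1.05) = 6.46728853
eta_v = 1 - 0.041 * (6.46728853 - 1)
eta_v = 0.7758

0.7758


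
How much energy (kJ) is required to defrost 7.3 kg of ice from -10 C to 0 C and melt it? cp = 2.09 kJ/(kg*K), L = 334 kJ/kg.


Sensible heat = cp * dT = 2.09 * 10 = 20.9 kJ/kg
Total per kg = 20.9 + 334 = 354.9 kJ/kg
Q = m * total = 7.3 * 354.9
Q = 2590.8 kJ

2590.8


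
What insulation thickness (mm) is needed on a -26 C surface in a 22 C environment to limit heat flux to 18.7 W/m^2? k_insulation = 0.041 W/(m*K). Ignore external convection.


dT = 22 - (-26) = 48 K
thickness = k * dT / q_max * 1000
thickness = 0.041 * 48 / 18.7 * 1000
thickness = 105.2 mm

105.2


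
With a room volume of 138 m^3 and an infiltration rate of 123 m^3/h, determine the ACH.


ACH = flow / volume
ACH = 123 / 138
ACH = 0.891

0.891


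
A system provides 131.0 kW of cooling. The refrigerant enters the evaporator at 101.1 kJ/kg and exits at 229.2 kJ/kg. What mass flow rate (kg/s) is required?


dh = 229.2 - 101.1 = 128.1 kJ/kg
m_dot = Q / dh = 131.0 / 128.1 = 1.0226 kg/s

1.0226


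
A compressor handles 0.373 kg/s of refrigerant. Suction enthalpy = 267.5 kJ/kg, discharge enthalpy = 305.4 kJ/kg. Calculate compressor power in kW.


dh = 305.4 - 267.5 = 37.9 kJ/kg
W = m_dot * dh = 0.373 * 37.9 = 14.14 kW

14.14


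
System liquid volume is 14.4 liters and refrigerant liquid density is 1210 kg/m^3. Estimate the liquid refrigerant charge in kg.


Charge = V * rho / 1000
Charge = 14.4 * 1210 / 1000
Charge = 17.42 kg

17.42


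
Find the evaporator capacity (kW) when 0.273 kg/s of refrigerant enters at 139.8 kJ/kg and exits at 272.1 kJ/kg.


dh = 272.1 - 139.8 = 132.3 kJ/kg
Q_evap = m_dot * dh = 0.273 * 132.3
Q_evap = 36.12 kW

36.12


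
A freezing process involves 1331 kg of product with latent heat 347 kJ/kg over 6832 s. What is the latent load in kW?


Q_lat = m * h_fg / t
Q_lat = 1331 * 347 / 6832
Q_lat = 67.6 kW

67.6


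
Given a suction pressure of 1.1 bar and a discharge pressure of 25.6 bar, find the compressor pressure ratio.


PR = P_high / P_low
PR = 25.6 / 1.1
PR = 23.273

23.273


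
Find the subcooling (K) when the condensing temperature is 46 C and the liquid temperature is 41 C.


Subcooling = T_cond - T_liquid
Subcooling = 46 - 41
Subcooling = 5 K

5


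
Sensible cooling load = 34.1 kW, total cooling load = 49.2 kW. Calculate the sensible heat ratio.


SHR = Q_sensible / Q_total
SHR = 34.1 / 49.2
SHR = 0.693

0.693


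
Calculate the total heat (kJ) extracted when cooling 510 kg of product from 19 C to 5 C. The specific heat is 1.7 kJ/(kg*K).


dT = 19 - (5) = 14 K
Q = m * cp * dT = 510 * 1.7 * 14
Q = 12138 kJ

12138


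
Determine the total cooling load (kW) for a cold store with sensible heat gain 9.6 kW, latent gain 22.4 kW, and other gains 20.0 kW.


Q_total = Q_s + Q_l + Q_misc
Q_total = 9.6 + 22.4 + 20.0
Q_total = 52.0 kW

52.0


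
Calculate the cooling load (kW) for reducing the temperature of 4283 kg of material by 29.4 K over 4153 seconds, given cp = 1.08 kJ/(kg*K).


Q = m * cp * dT / t
Q = 4283 * 1.08 * 29.4 / 4153
Q = 32.746 kW

32.746


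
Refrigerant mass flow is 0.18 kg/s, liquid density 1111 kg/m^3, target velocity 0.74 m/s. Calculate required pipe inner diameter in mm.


A = m_dot / (rho * v) = 0.18 / (1111 * 0.74) = 0.000218940813 m^2
d = sqrt(4*A/pi) * 1000
d = 16.7 mm

16.7


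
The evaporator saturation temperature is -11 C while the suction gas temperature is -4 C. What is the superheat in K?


Superheat = T_suction - T_evap
Superheat = -4 - (-11)
Superheat = 7 K

7


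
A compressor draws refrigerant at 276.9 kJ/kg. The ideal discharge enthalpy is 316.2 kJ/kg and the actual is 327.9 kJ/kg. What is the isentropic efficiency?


dh_ideal = 316.2 - 276.9 = 39.3 kJ/kg
dh_actual = 327.9 - 276.9 = 51.0 kJ/kg
eta_s = dh_ideal / dh_actual = 39.3 / 51.0
eta_s = 0.7706

0.7706


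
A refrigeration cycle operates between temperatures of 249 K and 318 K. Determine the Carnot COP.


dT = 318 - 249 = 69 K
COP_carnot = T_cold / dT = 249 / 69
COP_carnot = 3.609

3.609


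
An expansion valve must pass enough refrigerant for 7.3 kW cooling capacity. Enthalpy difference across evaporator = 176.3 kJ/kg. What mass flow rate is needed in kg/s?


m_dot = Q / dh
m_dot = 7.3 / 176.3
m_dot = 0.0414 kg/s

0.0414


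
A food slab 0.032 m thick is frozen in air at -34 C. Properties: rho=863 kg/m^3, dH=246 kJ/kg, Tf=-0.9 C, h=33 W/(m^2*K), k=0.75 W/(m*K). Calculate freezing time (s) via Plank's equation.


dT = -0.9 - (-34) = 33.1 K
term1 = a/(2h) = 0.032/(2*33) = 0.0004848484848
term2 = a^2/(8k) = 0.032^2/(8*0.75) = 0.0001706666667
t = rho*dH*1000/dT * (term1 + term2)
t = 863*246*1000/33.1 * (0.0004848484848 + 0.0001706666667)
t = 4204 s

4204


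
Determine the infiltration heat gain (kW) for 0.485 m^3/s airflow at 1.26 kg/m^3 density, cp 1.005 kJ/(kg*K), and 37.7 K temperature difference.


Q = V_dot * rho * cp * dT
Q = 0.485 * 1.26 * 1.005 * 37.7
Q = 23.154 kW

23.154


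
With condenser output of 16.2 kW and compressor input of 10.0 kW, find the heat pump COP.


COP_hp = Q_cond / W
COP_hp = 16.2 / 10.0
COP_hp = 1.62

1.62


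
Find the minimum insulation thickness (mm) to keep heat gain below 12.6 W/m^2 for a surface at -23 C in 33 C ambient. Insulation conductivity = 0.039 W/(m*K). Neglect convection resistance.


dT = 33 - (-23) = 56 K
thickness = k * dT / q_max * 1000
thickness = 0.039 * 56 / 12.6 * 1000
thickness = 173.3 mm

173.3


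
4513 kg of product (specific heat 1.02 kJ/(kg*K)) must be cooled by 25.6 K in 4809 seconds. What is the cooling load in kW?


Q = m * cp * dT / t
Q = 4513 * 1.02 * 25.6 / 4809
Q = 24.505 kW

24.505


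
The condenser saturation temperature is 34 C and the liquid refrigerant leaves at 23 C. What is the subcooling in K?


Subcooling = T_cond - T_liquid
Subcooling = 34 - 23
Subcooling = 11 K

11


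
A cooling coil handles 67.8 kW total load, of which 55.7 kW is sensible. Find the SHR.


SHR = Q_sensible / Q_total
SHR = 55.7 / 67.8
SHR = 0.822

0.822


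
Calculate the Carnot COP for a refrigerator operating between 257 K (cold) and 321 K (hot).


dT = 321 - 257 = 64 K
COP_carnot = T_cold / dT = 257 / 64
COP_carnot = 4.016

4.016


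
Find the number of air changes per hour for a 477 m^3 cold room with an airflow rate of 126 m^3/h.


ACH = flow / volume
ACH = 126 / 477
ACH = 0.264

0.264


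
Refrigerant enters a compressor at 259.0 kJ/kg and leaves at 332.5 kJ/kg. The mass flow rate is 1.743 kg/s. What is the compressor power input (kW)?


dh = 332.5 - 259.0 = 73.5 kJ/kg
W = m_dot * dh = 1.743 * 73.5 = 128.11 kW

128.11


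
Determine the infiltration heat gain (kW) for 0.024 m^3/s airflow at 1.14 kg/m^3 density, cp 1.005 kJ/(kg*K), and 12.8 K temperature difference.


Q = V_dot * rho * cp * dT
Q = 0.024 * 1.14 * 1.005 * 12.8
Q = 0.352 kW

0.352


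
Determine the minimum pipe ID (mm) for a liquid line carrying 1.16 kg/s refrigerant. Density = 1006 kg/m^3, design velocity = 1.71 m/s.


A = m_dot / (rho * v) = 1.16 / (1006 * 1.71) = 0.0006743166731 m^2
d = sqrt(4*A/pi) * 1000
d = 29.3 mm

29.3


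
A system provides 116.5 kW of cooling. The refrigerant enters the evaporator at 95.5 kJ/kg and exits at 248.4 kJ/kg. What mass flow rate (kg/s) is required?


dh = 248.4 - 95.5 = 152.9 kJ/kg
m_dot = Q / dh = 116.5 / 152.9 = 0.7619 kg/s

0.7619


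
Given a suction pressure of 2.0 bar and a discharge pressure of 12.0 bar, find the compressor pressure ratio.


PR = P_high / P_low
PR = 12.0 / 2.0
PR = 6.0

6.0


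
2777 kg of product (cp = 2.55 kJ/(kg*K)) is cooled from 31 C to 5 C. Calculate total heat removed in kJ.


dT = 31 - (5) = 26 K
Q = m * cp * dT = 2777 * 2.55 * 26
Q = 184115 kJ

184115


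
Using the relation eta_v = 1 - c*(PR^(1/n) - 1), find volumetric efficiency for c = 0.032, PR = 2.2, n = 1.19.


PR^(1/n) = 2.2^(1/1.19) = 1.93976961
eta_v = 1 - 0.032 * (1.93976961 - 1)
eta_v = 0.9699

0.9699


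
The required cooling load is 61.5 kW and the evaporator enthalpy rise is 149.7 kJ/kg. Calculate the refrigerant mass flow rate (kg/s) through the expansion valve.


m_dot = Q / dh
m_dot = 61.5 / 149.7
m_dot = 0.4108 kg/s

0.4108


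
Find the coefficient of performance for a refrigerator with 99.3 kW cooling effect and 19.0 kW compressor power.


COP = Q_evap / W
COP = 99.3 / 19.0
COP = 5.226

5.226


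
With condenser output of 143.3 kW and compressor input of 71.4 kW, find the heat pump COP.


COP_hp = Q_cond / W
COP_hp = 143.3 / 71.4
COP_hp = 2.007

2.007


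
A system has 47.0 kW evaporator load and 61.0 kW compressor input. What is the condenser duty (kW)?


Q_cond = Q_evap + W
Q_cond = 47.0 + 61.0
Q_cond = 108.0 kW

108.0


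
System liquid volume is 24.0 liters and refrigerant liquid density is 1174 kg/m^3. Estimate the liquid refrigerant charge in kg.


Charge = V * rho / 1000
Charge = 24.0 * 1174 / 1000
Charge = 28.18 kg

28.18


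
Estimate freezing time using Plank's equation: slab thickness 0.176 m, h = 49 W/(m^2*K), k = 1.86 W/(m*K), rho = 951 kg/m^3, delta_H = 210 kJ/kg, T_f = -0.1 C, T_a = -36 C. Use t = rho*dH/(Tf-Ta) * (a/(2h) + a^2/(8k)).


dT = -0.1 - (-36) = 35.9 K
term1 = a/(2h) = 0.176/(2*49) = 0.001795918367
term2 = a^2/(8k) = 0.176^2/(8*1.86) = 0.00208172043
t = rho*dH*1000/dT * (term1 + term2)
t = 951*210*1000/35.9 * (0.001795918367 + 0.00208172043)
t = 21571 s

21571


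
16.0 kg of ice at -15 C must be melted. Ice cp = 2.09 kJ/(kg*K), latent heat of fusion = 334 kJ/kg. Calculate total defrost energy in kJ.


Sensible heat = cp * dT = 2.09 * 15 = 31.35 kJ/kg
Total per kg = 31.35 + 334 = 365.35 kJ/kg
Q = m * total = 16.0 * 365.35
Q = 5845.6 kJ

5845.6


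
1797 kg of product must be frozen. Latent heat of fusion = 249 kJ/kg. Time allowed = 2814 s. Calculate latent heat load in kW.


Q_lat = m * h_fg / t
Q_lat = 1797 * 249 / 2814
Q_lat = 159.01 kW

159.01


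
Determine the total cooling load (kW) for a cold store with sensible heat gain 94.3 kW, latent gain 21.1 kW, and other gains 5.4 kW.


Q_total = Q_s + Q_l + Q_misc
Q_total = 94.3 + 21.1 + 5.4
Q_total = 120.8 kW

120.8


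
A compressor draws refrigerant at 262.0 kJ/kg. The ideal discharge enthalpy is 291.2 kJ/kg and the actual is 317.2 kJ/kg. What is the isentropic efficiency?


dh_ideal = 291.2 - 262.0 = 29.2 kJ/kg
dh_actual = 317.2 - 262.0 = 55.2 kJ/kg
eta_s = dh_ideal / dh_actual = 29.2 / 55.2
eta_s = 0.529

0.529


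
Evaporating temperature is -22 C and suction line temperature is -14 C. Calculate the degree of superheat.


Superheat = T_suction - T_evap
Superheat = -14 - (-22)
Superheat = 8 K

8


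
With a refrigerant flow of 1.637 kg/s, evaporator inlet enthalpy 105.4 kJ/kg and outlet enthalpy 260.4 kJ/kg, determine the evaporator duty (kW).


dh = 260.4 - 105.4 = 155.0 kJ/kg
Q_evap = m_dot * dh = 1.637 * 155.0
Q_evap = 253.74 kW

253.74


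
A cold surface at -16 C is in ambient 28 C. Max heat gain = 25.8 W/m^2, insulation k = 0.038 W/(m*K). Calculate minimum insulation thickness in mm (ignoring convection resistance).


dT = 28 - (-16) = 44 K
thickness = k * dT / q_max * 1000
thickness = 0.038 * 44 / 25.8 * 1000
thickness = 64.8 mm

64.8


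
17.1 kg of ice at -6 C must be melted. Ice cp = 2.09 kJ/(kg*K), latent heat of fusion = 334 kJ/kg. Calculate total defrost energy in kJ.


Sensible heat = cp * dT = 2.09 * 6 = 12.54 kJ/kg
Total per kg = 12.54 + 334 = 346.54 kJ/kg
Q = m * total = 17.1 * 346.54
Q = 5925.8 kJ

5925.8


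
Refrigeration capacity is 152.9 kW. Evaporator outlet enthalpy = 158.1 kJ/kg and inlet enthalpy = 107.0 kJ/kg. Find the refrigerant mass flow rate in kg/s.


dh = 158.1 - 107.0 = 51.1 kJ/kg
m_dot = Q / dh = 152.9 / 51.1 = 2.9922 kg/s

2.9922


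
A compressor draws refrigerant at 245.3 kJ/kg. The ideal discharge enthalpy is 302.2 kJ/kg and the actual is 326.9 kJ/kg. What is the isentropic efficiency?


dh_ideal = 302.2 - 245.3 = 56.9 kJ/kg
dh_actual = 326.9 - 245.3 = 81.6 kJ/kg
eta_s = dh_ideal / dh_actual = 56.9 / 81.6
eta_s = 0.6973

0.6973


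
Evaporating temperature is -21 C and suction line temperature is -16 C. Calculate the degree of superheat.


Superheat = T_suction - T_evap
Superheat = -16 - (-21)
Superheat = 5 K

5


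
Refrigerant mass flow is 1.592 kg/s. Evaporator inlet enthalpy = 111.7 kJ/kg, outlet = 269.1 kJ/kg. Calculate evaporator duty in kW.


dh = 269.1 - 111.7 = 157.4 kJ/kg
Q_evap = m_dot * dh = 1.592 * 157.4
Q_evap = 250.58 kW

250.58


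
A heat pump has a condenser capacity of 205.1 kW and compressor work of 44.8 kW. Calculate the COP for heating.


COP_hp = Q_cond / W
COP_hp = 205.1 / 44.8
COP_hp = 4.578

4.578


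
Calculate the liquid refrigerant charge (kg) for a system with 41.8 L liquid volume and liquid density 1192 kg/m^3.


Charge = V * rho / 1000
Charge = 41.8 * 1192 / 1000
Charge = 49.83 kg

49.83


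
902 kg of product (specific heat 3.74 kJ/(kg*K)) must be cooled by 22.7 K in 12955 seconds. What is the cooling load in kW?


Q = m * cp * dT / t
Q = 902 * 3.74 * 22.7 / 12955
Q = 5.911 kW

5.911


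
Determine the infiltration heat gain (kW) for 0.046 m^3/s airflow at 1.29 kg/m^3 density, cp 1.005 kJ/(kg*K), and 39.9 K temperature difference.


Q = V_dot * rho * cp * dT
Q = 0.046 * 1.29 * 1.005 * 39.9
Q = 2.38 kW

2.38


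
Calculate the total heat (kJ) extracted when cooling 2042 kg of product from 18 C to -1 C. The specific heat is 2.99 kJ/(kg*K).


dT = 18 - (-1) = 19 K
Q = m * cp * dT = 2042 * 2.99 * 19
Q = 116006 kJ

116006


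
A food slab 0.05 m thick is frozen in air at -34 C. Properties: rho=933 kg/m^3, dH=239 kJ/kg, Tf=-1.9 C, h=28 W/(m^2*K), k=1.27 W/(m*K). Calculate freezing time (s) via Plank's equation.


dT = -1.9 - (-34) = 32.1 K
term1 = a/(2h) = 0.05/(2*28) = 0.0008928571429
term2 = a^2/(8k) = 0.05^2/(8*1.27) = 0.0002460629921
t = rho*dH*1000/dT * (term1 + term2)
t = 933*239*1000/32.1 * (0.0008928571429 + 0.0002460629921)
t = 7912 s

7912


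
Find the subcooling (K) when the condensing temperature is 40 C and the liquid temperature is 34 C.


Subcooling = T_cond - T_liquid
Subcooling = 40 - 34
Subcooling = 6 K

6


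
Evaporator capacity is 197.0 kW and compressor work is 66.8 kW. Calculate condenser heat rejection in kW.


Q_cond = Q_evap + W
Q_cond = 197.0 + 66.8
Q_cond = 263.8 kW

263.8


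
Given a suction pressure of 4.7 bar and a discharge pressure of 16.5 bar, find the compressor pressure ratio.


PR = P_high / P_low
PR = 16.5 / 4.7
PR = 3.511

3.511


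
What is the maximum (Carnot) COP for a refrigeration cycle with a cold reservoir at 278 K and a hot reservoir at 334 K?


dT = 334 - 278 = 56 K
COP_carnot = T_cold / dT = 278 / 56
COP_carnot = 4.964

4.964


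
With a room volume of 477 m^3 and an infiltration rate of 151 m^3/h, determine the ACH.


ACH = flow / volume
ACH = 151 / 477
ACH = 0.317

0.317


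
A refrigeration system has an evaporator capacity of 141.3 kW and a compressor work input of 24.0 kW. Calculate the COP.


COP = Q_evap / W
COP = 141.3 / 24.0
COP = 5.888

5.888


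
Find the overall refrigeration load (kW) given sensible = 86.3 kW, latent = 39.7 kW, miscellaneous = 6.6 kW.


Q_total = Q_s + Q_l + Q_misc
Q_total = 86.3 + 39.7 + 6.6
Q_total = 132.6 kW

132.6


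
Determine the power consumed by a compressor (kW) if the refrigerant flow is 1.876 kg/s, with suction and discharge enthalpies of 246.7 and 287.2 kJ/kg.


dh = 287.2 - 246.7 = 40.5 kJ/kg
W = m_dot * dh = 1.876 * 40.5 = 75.98 kW

75.98


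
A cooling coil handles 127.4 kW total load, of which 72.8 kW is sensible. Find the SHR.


SHR = Q_sensible / Q_total
SHR = 72.8 / 127.4
SHR = 0.571

0.571


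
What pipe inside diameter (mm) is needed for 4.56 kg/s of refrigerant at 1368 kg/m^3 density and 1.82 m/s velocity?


A = m_dot / (rho * v) = 4.56 / (1368 * 1.82) = 0.001831501832 m^2
d = sqrt(4*A/pi) * 1000
d = 48.3 mm

48.3


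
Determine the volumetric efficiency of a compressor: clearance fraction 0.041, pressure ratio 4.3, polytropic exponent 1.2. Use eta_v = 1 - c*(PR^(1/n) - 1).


PR^(1/n) = 4.3^(1/1.2) = 3.37202185
eta_v = 1 - 0.041 * (3.37202185 - 1)
eta_v = 0.9027

0.9027


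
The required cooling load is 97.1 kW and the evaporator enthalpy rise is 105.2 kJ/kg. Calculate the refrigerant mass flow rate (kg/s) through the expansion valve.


m_dot = Q / dh
m_dot = 97.1 / 105.2
m_dot = 0.923 kg/s

0.923


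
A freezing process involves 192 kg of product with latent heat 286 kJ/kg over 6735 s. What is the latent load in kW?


Q_lat = m * h_fg / t
Q_lat = 192 * 286 / 6735
Q_lat = 8.15 kW

8.15


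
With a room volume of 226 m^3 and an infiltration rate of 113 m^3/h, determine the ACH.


ACH = flow / volume
ACH = 113 / 226
ACH = 0.5

0.5


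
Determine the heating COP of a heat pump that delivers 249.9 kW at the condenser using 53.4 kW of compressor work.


COP_hp = Q_cond / W
COP_hp = 249.9 / 53.4
COP_hp = 4.68

4.68
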